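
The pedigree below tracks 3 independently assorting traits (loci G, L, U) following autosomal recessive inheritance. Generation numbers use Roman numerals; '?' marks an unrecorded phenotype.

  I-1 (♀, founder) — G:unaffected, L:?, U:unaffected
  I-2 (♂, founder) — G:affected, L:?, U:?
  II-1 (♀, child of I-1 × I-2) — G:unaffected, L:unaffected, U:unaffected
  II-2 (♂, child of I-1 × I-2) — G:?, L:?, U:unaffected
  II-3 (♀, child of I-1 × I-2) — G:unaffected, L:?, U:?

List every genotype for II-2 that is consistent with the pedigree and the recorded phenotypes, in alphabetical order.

II-2 ∈ {Gg LL UU, Gg LL Uu, Gg Ll UU, Gg Ll Uu, Gg ll UU, Gg ll Uu, gg LL UU, gg LL Uu, gg Ll UU, gg Ll Uu, gg ll UU, gg ll Uu}

G/I-1 un ·: GG|Gg
G/I-2 aff ·: gg
G/II-1 un I-1×I-2: Gg
G/II-2 ? I-1×I-2: Gg|gg
G/II-3 un I-1×I-2: Gg
⇒ G over [I-1,I-2,II-1,II-2,II-3]: 3 consistent
L/I-1 ? ·: LL|Ll|ll
L/I-2 ? ·: LL|Ll|ll
L/II-1 un I-1×I-2: LL|Ll
L/II-2 ? I-1×I-2: LL|Ll|ll
L/II-3 ? I-1×I-2: LL|Ll|ll
⇒ L over [I-1,I-2,II-1,II-2,II-3]: 45 consistent
U/I-1 un ·: UU|Uu
U/I-2 ? ·: UU|Uu|uu
U/II-1 un I-1×I-2: UU|Uu
U/II-2 un I-1×I-2: UU|Uu
U/II-3 ? I-1×I-2: UU|Uu|uu
⇒ U over [I-1,I-2,II-1,II-2,II-3]: 32 consistent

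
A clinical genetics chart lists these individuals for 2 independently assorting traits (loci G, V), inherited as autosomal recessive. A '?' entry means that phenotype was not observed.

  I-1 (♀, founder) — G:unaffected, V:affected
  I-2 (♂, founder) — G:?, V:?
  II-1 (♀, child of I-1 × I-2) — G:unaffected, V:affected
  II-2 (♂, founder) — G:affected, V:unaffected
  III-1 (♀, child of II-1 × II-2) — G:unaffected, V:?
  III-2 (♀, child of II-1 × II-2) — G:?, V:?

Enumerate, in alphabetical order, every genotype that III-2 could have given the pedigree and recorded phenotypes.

G/I-1 un ·: GG|Gg
G/I-2 ? ·: GG|Gg|gg
G/II-1 un I-1×I-2: GG|Gg
G/II-2 aff ·: gg
G/III-1 un II-1×II-2: Gg
G/III-2 ? II-1×II-2: Gg|gg
⇒ G over [I-1,I-2,II-1,II-2,III-1,III-2]: 14 consistent
V/I-1 aff ·: vv
V/I-2 ? ·: Vv|vv
V/II-1 aff I-1×I-2: vv
V/II-2 un ·: VV|Vv
V/III-1 ? II-1×II-2: Vv|vv
V/III-2 ? II-1×II-2: Vv|vv
⇒ V over [I-1,I-2,II-1,II-2,III-1,III-2]: 10 consistent

III-2 ∈ {Gg Vv, Gg vv, gg Vv, gg vv}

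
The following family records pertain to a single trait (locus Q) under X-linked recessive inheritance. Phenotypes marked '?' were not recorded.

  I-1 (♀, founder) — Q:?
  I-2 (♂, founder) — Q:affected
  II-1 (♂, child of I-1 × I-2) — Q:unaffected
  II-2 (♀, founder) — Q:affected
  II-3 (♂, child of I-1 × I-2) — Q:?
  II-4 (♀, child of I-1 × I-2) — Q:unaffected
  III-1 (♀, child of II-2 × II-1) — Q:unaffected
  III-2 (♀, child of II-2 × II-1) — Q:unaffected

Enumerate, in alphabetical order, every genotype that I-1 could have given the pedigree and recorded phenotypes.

I-1 ∈ {X^QX^Q, X^QX^q}

Q/I-1 ? ·: X^QX^Q|X^QX^q
Q/I-2 aff ·: X^qY
Q/II-1 un I-1×I-2: X^QY
Q/II-2 aff ·: X^qX^q
Q/II-3 ? I-1×I-2: X^QY|X^qY
Q/II-4 un I-1×I-2: X^QX^q
Q/III-1 un II-2×II-1: X^QX^q
Q/III-2 un II-2×II-1: X^QX^q
⇒ Q over [I-1,I-2,II-1,II-2,II-3,II-4,III-1,III-2]: 3 consistent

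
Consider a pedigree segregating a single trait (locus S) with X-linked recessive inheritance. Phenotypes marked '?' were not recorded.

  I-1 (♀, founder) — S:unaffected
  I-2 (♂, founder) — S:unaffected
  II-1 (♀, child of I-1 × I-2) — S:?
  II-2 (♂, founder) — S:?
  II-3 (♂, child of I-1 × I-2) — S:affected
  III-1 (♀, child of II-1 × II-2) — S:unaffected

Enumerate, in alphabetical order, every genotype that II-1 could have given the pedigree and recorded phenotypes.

S/I-1 un ·: X^SX^s
S/I-2 un ·: X^SY
S/II-1 ? I-1×I-2: X^SX^S|X^SX^s
S/II-2 ? ·: X^SY|X^sY
S/II-3 aff I-1×I-2: X^sY
S/III-1 un II-1×II-2: X^SX^S|X^SX^s
⇒ S over [I-1,I-2,II-1,II-2,II-3,III-1]: 5 consistent

II-1 ∈ {X^SX^S, X^SX^s}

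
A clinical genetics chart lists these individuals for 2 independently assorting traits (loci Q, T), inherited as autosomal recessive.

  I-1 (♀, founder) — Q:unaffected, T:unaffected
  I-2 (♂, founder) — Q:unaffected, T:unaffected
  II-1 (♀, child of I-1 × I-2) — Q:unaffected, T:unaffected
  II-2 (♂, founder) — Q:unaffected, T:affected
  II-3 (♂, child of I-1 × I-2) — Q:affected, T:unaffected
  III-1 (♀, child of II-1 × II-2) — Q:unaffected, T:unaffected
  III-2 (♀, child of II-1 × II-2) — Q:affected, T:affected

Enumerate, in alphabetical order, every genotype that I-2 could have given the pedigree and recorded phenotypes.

Q/I-1 un ·: Qq
Q/I-2 un ·: Qq
Q/II-1 un I-1×I-2: Qq
Q/II-2 un ·: Qq
Q/II-3 aff I-1×I-2: qq
Q/III-1 un II-1×II-2: QQ|Qq
Q/III-2 aff II-1×II-2: qq
⇒ Q over [I-1,I-2,II-1,II-2,II-3,III-1,III-2]: 2 consistent
T/I-1 un ·: TT|Tt
T/I-2 un ·: TT|Tt
T/II-1 un I-1×I-2: Tt
T/II-2 aff ·: tt
T/II-3 un I-1×I-2: TT|Tt
T/III-1 un II-1×II-2: Tt
T/III-2 aff II-1×II-2: tt
⇒ T over [I-1,I-2,II-1,II-2,II-3,III-1,III-2]: 6 consistent

I-2 ∈ {Qq TT, Qq Tt}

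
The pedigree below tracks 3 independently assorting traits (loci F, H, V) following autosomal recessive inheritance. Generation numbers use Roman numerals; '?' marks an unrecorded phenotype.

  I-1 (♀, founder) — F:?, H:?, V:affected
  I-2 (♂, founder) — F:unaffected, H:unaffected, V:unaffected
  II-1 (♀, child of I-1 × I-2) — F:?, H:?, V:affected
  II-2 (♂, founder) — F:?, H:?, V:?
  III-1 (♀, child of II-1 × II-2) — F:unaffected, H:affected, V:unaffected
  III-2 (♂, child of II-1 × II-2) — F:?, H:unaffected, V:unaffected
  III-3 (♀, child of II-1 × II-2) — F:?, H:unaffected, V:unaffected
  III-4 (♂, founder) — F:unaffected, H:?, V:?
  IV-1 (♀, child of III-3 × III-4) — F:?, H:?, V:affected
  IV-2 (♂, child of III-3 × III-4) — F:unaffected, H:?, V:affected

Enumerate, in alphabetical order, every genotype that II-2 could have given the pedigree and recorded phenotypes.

II-2 ∈ {FF Hh VV, FF Hh Vv, FF hh VV, FF hh Vv, Ff Hh VV, Ff Hh Vv, Ff hh VV, Ff hh Vv, ff Hh VV, ff Hh Vv, ff hh VV, ff hh Vv}

F/I-1 ? ·: FF|Ff|ff
F/I-2 un ·: FF|Ff
F/II-1 ? I-1×I-2: FF|Ff|ff
F/II-2 ? ·: FF|Ff|ff
F/III-1 un II-1×II-2: FF|Ff
F/III-2 ? II-1×II-2: FF|Ff|ff
F/III-3 ? II-1×II-2: FF|Ff|ff
F/III-4 un ·: FF|Ff
F/IV-1 ? III-3×III-4: FF|Ff|ff
F/IV-2 un III-3×III-4: FF|Ff
⇒ F over [I-1,I-2,II-1,II-2,III-1,III-2,III-3,III-4,IV-1,IV-2]: 1342 consistent
H/I-1 ? ·: HH|Hh|hh
H/I-2 un ·: HH|Hh
H/II-1 ? I-1×I-2: Hh|hh
H/II-2 ? ·: Hh|hh
H/III-1 aff II-1×II-2: hh
H/III-2 un II-1×II-2: HH|Hh
H/III-3 un II-1×II-2: HH|Hh
H/III-4 ? ·: HH|Hh|hh
H/IV-1 ? III-3×III-4: HH|Hh|hh
H/IV-2 ? III-3×III-4: HH|Hh|hh
⇒ H over [I-1,I-2,II-1,II-2,III-1,III-2,III-3,III-4,IV-1,IV-2]: 349 consistent
V/I-1 aff ·: vv
V/I-2 un ·: Vv
V/II-1 aff I-1×I-2: vv
V/II-2 ? ·: VV|Vv
V/III-1 un II-1×II-2: Vv
V/III-2 un II-1×II-2: Vv
V/III-3 un II-1×II-2: Vv
V/III-4 ? ·: Vv|vv
V/IV-1 aff III-3×III-4: vv
V/IV-2 aff III-3×III-4: vv
⇒ V over [I-1,I-2,II-1,II-2,III-1,III-2,III-3,III-4,IV-1,IV-2]: 4 consistent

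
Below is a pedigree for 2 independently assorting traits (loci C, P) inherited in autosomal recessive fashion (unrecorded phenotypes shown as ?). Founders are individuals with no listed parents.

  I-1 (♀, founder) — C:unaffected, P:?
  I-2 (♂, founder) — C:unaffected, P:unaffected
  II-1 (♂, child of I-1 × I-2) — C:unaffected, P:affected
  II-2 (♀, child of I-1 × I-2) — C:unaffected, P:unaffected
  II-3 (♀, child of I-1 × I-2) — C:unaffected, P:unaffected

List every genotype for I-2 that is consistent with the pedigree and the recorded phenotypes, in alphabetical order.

I-2 ∈ {CC Pp, Cc Pp}

C/I-1 un ·: CC|Cc
C/I-2 un ·: CC|Cc
C/II-1 un I-1×I-2: CC|Cc
C/II-2 un I-1×I-2: CC|Cc
C/II-3 un I-1×I-2: CC|Cc
⇒ C over [I-1,I-2,II-1,II-2,II-3]: 25 consistent
P/I-1 ? ·: Pp|pp
P/I-2 un ·: Pp
P/II-1 aff I-1×I-2: pp
P/II-2 un I-1×I-2: PP|Pp
P/II-3 un I-1×I-2: PP|Pp
⇒ P over [I-1,I-2,II-1,II-2,II-3]: 5 consistent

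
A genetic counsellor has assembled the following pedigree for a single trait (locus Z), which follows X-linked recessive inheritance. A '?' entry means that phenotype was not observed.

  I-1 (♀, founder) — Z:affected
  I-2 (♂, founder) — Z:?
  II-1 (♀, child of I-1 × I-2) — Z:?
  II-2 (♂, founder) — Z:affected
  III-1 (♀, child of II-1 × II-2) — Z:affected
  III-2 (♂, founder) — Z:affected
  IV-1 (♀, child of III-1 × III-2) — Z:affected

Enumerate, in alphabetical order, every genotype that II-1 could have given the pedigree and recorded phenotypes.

II-1 ∈ {X^ZX^z, X^zX^z}

Z/I-1 aff ·: X^zX^z
Z/I-2 ? ·: X^ZY|X^zY
Z/II-1 ? I-1×I-2: X^ZX^z|X^zX^z
Z/II-2 aff ·: X^zY
Z/III-1 aff II-1×II-2: X^zX^z
Z/III-2 aff ·: X^zY
Z/IV-1 aff III-1×III-2: X^zX^z
⇒ Z over [I-1,I-2,II-1,II-2,III-1,III-2,IV-1]: 2 consistent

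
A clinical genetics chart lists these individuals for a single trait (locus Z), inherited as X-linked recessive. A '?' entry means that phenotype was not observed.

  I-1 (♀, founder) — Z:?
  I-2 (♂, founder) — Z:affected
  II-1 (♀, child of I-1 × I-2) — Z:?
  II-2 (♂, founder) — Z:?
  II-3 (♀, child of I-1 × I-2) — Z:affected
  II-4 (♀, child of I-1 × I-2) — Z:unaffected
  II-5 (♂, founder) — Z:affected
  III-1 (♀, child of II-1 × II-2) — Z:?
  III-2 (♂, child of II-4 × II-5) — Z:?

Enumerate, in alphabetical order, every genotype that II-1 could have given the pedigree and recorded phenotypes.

Z/I-1 ? ·: X^ZX^z
Z/I-2 aff ·: X^zY
Z/II-1 ? I-1×I-2: X^ZX^z|X^zX^z
Z/II-2 ? ·: X^ZY|X^zY
Z/II-3 aff I-1×I-2: X^zX^z
Z/II-4 un I-1×I-2: X^ZX^z
Z/II-5 aff ·: X^zY
Z/III-1 ? II-1×II-2: X^ZX^Z|X^ZX^z|X^zX^z
Z/III-2 ? II-4×II-5: X^ZY|X^zY
⇒ Z over [I-1,I-2,II-1,II-2,II-3,II-4,II-5,III-1,III-2]: 12 consistent

II-1 ∈ {X^ZX^z, X^zX^z}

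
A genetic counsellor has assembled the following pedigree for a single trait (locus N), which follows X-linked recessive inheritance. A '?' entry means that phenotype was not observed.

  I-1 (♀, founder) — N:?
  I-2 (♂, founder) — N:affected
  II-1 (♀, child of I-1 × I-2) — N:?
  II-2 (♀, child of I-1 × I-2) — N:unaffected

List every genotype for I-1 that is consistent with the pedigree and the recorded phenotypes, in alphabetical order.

I-1 ∈ {X^NX^N, X^NX^n}

N/I-1 ? ·: X^NX^N|X^NX^n
N/I-2 aff ·: X^nY
N/II-1 ? I-1×I-2: X^NX^n|X^nX^n
N/II-2 un I-1×I-2: X^NX^n
⇒ N over [I-1,I-2,II-1,II-2]: 3 consistent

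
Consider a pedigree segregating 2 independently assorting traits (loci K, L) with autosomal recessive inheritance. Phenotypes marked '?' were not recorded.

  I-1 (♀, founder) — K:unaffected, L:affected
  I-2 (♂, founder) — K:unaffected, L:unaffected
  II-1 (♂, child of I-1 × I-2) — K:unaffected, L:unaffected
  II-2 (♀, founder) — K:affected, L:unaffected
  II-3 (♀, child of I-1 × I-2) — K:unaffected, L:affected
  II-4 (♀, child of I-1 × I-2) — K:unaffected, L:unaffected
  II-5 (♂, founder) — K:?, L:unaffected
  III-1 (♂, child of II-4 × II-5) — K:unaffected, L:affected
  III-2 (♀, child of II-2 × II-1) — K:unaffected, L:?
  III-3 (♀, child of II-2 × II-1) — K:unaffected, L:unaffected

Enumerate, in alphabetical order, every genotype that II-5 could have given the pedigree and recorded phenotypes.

II-5 ∈ {KK Ll, Kk Ll, kk Ll}

K/I-1 un ·: KK|Kk
K/I-2 un ·: KK|Kk
K/II-1 un I-1×I-2: KK|Kk
K/II-2 aff ·: kk
K/II-3 un I-1×I-2: KK|Kk
K/II-4 un I-1×I-2: KK|Kk
K/II-5 ? ·: KK|Kk|kk
K/III-1 un II-4×II-5: KK|Kk
K/III-2 un II-2×II-1: Kk
K/III-3 un II-2×II-1: Kk
⇒ K over [I-1,I-2,II-1,II-2,II-3,II-4,II-5,III-1,III-2,III-3]: 112 consistent
L/I-1 aff ·: ll
L/I-2 un ·: Ll
L/II-1 un I-1×I-2: Ll
L/II-2 un ·: LL|Ll
L/II-3 aff I-1×I-2: ll
L/II-4 un I-1×I-2: Ll
L/II-5 un ·: Ll
L/III-1 aff II-4×II-5: ll
L/III-2 ? II-2×II-1: LL|Ll|ll
L/III-3 un II-2×II-1: LL|Ll
⇒ L over [I-1,I-2,II-1,II-2,II-3,II-4,II-5,III-1,III-2,III-3]: 10 consistent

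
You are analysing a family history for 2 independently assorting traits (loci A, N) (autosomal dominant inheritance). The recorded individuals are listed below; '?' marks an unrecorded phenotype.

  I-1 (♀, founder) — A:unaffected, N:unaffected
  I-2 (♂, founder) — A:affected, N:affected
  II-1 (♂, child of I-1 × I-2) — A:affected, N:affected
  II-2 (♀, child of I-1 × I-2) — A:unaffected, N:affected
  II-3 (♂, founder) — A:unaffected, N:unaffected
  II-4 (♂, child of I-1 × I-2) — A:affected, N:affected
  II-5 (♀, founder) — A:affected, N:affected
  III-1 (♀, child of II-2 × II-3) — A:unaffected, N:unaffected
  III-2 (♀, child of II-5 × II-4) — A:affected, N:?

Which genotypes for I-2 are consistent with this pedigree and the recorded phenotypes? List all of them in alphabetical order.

I-2 ∈ {Aa NN, Aa Nn}

A/I-1 un ·: aa
A/I-2 aff ·: Aa
A/II-1 aff I-1×I-2: Aa
A/II-2 un I-1×I-2: aa
A/II-3 un ·: aa
A/II-4 aff I-1×I-2: Aa
A/II-5 aff ·: Aa|AA
A/III-1 un II-2×II-3: aa
A/III-2 aff II-5×II-4: Aa|AA
⇒ A over [I-1,I-2,II-1,II-2,II-3,II-4,II-5,III-1,III-2]: 4 consistent
N/I-1 un ·: nn
N/I-2 aff ·: Nn|NN
N/II-1 aff I-1×I-2: Nn
N/II-2 aff I-1×I-2: Nn
N/II-3 un ·: nn
N/II-4 aff I-1×I-2: Nn
N/II-5 aff ·: Nn|NN
N/III-1 un II-2×II-3: nn
N/III-2 ? II-5×II-4: nn|Nn|NN
⇒ N over [I-1,I-2,II-1,II-2,II-3,II-4,II-5,III-1,III-2]: 10 consistent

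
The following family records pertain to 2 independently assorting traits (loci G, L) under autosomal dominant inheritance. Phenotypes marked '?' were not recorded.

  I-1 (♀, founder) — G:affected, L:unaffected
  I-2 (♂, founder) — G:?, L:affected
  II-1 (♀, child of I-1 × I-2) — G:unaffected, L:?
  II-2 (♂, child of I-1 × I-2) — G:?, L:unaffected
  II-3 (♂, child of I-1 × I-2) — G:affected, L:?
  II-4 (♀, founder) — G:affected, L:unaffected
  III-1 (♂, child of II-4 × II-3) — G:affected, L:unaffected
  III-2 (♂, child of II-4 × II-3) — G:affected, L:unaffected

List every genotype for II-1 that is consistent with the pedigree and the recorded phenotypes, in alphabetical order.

II-1 ∈ {gg Ll, gg ll}

G/I-1 aff ·: Gg
G/I-2 ? ·: gg|Gg
G/II-1 un I-1×I-2: gg
G/II-2 ? I-1×I-2: gg|Gg|GG
G/II-3 aff I-1×I-2: Gg|GG
G/II-4 aff ·: Gg|GG
G/III-1 aff II-4×II-3: Gg|GG
G/III-2 aff II-4×II-3: Gg|GG
⇒ G over [I-1,I-2,II-1,II-2,II-3,II-4,III-1,III-2]: 55 consistent
L/I-1 un ·: ll
L/I-2 aff ·: Ll
L/II-1 ? I-1×I-2: ll|Ll
L/II-2 un I-1×I-2: ll
L/II-3 ? I-1×I-2: ll|Ll
L/II-4 un ·: ll
L/III-1 un II-4×II-3: ll
L/III-2 un II-4×II-3: ll
⇒ L over [I-1,I-2,II-1,II-2,II-3,II-4,III-1,III-2]: 4 consistent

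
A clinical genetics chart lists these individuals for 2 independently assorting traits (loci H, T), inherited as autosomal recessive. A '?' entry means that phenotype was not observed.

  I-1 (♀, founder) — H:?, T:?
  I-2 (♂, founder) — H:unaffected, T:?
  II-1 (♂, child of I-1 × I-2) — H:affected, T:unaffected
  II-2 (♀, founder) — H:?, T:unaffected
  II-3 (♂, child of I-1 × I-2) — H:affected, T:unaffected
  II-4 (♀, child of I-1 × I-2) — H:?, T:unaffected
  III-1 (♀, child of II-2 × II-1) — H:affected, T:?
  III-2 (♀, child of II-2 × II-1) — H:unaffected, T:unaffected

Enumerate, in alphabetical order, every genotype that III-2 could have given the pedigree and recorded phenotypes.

III-2 ∈ {Hh TT, Hh Tt}

H/I-1 ? ·: Hh|hh
H/I-2 un ·: Hh
H/II-1 aff I-1×I-2: hh
H/II-2 ? ·: Hh
H/II-3 aff I-1×I-2: hh
H/II-4 ? I-1×I-2: HH|Hh|hh
H/III-1 aff II-2×II-1: hh
H/III-2 un II-2×II-1: Hh
⇒ H over [I-1,I-2,II-1,II-2,II-3,II-4,III-1,III-2]: 5 consistent
T/I-1 ? ·: TT|Tt|tt
T/I-2 ? ·: TT|Tt|tt
T/II-1 un I-1×I-2: TT|Tt
T/II-2 un ·: TT|Tt
T/II-3 un I-1×I-2: TT|Tt
T/II-4 un I-1×I-2: TT|Tt
T/III-1 ? II-2×II-1: TT|Tt|tt
T/III-2 un II-2×II-1: TT|Tt
⇒ T over [I-1,I-2,II-1,II-2,II-3,II-4,III-1,III-2]: 225 consistent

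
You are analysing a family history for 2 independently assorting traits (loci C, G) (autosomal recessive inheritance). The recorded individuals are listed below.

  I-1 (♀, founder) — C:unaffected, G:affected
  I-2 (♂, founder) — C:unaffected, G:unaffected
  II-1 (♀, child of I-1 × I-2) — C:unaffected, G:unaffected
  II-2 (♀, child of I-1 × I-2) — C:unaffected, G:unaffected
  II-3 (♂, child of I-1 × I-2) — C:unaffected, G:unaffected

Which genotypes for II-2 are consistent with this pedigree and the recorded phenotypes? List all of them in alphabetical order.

C/I-1 un ·: CC|Cc
C/I-2 un ·: CC|Cc
C/II-1 un I-1×I-2: CC|Cc
C/II-2 un I-1×I-2: CC|Cc
C/II-3 un I-1×I-2: CC|Cc
⇒ C over [I-1,I-2,II-1,II-2,II-3]: 25 consistent
G/I-1 aff ·: gg
G/I-2 un ·: GG|Gg
G/II-1 un I-1×I-2: Gg
G/II-2 un I-1×I-2: Gg
G/II-3 un I-1×I-2: Gg
⇒ G over [I-1,I-2,II-1,II-2,II-3]: 2 consistent

II-2 ∈ {CC Gg, Cc Gg}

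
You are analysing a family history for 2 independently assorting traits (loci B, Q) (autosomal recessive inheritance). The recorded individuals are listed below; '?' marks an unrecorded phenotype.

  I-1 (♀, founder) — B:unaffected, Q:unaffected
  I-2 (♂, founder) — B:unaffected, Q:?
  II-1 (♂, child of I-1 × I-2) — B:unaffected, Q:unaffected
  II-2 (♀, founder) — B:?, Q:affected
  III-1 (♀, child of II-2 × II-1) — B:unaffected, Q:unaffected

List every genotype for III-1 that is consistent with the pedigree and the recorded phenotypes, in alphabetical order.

B/I-1 un ·: BB|Bb
B/I-2 un ·: BB|Bb
B/II-1 un I-1×I-2: BB|Bb
B/II-2 ? ·: BB|Bb|bb
B/III-1 un II-2×II-1: BB|Bb
⇒ B over [I-1,I-2,II-1,II-2,III-1]: 31 consistent
Q/I-1 un ·: QQ|Qq
Q/I-2 ? ·: QQ|Qq|qq
Q/II-1 un I-1×I-2: QQ|Qq
Q/II-2 aff ·: qq
Q/III-1 un II-2×II-1: Qq
⇒ Q over [I-1,I-2,II-1,II-2,III-1]: 9 consistent

III-1 ∈ {BB Qq, Bb Qq}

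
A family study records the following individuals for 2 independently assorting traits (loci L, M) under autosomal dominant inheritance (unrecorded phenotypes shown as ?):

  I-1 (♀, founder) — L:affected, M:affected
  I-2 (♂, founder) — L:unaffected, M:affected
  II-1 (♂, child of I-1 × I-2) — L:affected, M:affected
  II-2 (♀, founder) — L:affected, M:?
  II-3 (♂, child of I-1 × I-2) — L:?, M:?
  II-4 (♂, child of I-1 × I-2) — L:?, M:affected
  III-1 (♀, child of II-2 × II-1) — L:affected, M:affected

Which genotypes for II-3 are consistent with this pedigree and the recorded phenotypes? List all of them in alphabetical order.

L/I-1 aff ·: Ll|LL
L/I-2 un ·: ll
L/II-1 aff I-1×I-2: Ll
L/II-2 aff ·: Ll|LL
L/II-3 ? I-1×I-2: ll|Ll
L/II-4 ? I-1×I-2: ll|Ll
L/III-1 aff II-2×II-1: Ll|LL
⇒ L over [I-1,I-2,II-1,II-2,II-3,II-4,III-1]: 20 consistent
M/I-1 aff ·: Mm|MM
M/I-2 aff ·: Mm|MM
M/II-1 aff I-1×I-2: Mm|MM
M/II-2 ? ·: mm|Mm|MM
M/II-3 ? I-1×I-2: mm|Mm|MM
M/II-4 aff I-1×I-2: Mm|MM
M/III-1 aff II-2×II-1: Mm|MM
⇒ M over [I-1,I-2,II-1,II-2,II-3,II-4,III-1]: 130 consistent

II-3 ∈ {Ll MM, Ll Mm, Ll mm, ll MM, ll Mm, ll mm}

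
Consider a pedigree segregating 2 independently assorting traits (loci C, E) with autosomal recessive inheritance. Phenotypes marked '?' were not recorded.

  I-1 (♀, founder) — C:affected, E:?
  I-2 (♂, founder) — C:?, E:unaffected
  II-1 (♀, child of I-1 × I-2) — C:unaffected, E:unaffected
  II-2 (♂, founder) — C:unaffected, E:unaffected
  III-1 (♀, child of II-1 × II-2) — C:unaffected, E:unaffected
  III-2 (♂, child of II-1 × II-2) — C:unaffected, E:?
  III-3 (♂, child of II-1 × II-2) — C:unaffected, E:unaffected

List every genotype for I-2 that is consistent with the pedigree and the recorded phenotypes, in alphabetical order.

I-2 ∈ {CC EE, CC Ee, Cc EE, Cc Ee}

C/I-1 aff ·: cc
C/I-2 ? ·: CC|Cc
C/II-1 un I-1×I-2: Cc
C/II-2 un ·: CC|Cc
C/III-1 un II-1×II-2: CC|Cc
C/III-2 un II-1×II-2: CC|Cc
C/III-3 un II-1×II-2: CC|Cc
⇒ C over [I-1,I-2,II-1,II-2,III-1,III-2,III-3]: 32 consistent
E/I-1 ? ·: EE|Ee|ee
E/I-2 un ·: EE|Ee
E/II-1 un I-1×I-2: EE|Ee
E/II-2 un ·: EE|Ee
E/III-1 un II-1×II-2: EE|Ee
E/III-2 ? II-1×II-2: EE|Ee|ee
E/III-3 un II-1×II-2: EE|Ee
⇒ E over [I-1,I-2,II-1,II-2,III-1,III-2,III-3]: 136 consistent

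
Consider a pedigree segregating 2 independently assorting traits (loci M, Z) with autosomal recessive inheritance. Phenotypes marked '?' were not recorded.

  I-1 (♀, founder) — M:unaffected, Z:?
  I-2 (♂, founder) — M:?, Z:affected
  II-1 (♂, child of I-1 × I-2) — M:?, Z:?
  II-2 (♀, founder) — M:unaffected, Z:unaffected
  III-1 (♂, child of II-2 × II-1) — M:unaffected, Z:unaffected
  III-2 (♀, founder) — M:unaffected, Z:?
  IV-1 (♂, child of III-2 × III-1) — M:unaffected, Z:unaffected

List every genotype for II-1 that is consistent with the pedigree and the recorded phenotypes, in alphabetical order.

M/I-1 un ·: MM|Mm
M/I-2 ? ·: MM|Mm|mm
M/II-1 ? I-1×I-2: MM|Mm|mm
M/II-2 un ·: MM|Mm
M/III-1 un II-2×II-1: MM|Mm
M/III-2 un ·: MM|Mm
M/IV-1 un III-2×III-1: MM|Mm
⇒ M over [I-1,I-2,II-1,II-2,III-1,III-2,IV-1]: 126 consistent
Z/I-1 ? ·: ZZ|Zz|zz
Z/I-2 aff ·: zz
Z/II-1 ? I-1×I-2: Zz|zz
Z/II-2 un ·: ZZ|Zz
Z/III-1 un II-2×II-1: ZZ|Zz
Z/III-2 ? ·: ZZ|Zz|zz
Z/IV-1 un III-2×III-1: ZZ|Zz
⇒ Z over [I-1,I-2,II-1,II-2,III-1,III-2,IV-1]: 56 consistent

II-1 ∈ {MM Zz, MM zz, Mm Zz, Mm zz, mm Zz, mm zz}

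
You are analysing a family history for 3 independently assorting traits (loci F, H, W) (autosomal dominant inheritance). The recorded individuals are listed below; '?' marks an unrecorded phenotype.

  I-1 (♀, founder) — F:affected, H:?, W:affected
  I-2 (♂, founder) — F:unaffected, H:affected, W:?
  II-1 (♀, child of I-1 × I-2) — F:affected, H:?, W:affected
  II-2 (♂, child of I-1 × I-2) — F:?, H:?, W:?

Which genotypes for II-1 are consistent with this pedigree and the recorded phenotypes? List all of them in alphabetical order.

F/I-1 aff ·: Ff|FF
F/I-2 un ·: ff
F/II-1 aff I-1×I-2: Ff
F/II-2 ? I-1×I-2: ff|Ff
⇒ F over [I-1,I-2,II-1,II-2]: 3 consistent
H/I-1 ? ·: hh|Hh|HH
H/I-2 aff ·: Hh|HH
H/II-1 ? I-1×I-2: hh|Hh|HH
H/II-2 ? I-1×I-2: hh|Hh|HH
⇒ H over [I-1,I-2,II-1,II-2]: 23 consistent
W/I-1 aff ·: Ww|WW
W/I-2 ? ·: ww|Ww|WW
W/II-1 aff I-1×I-2: Ww|WW
W/II-2 ? I-1×I-2: ww|Ww|WW
⇒ W over [I-1,I-2,II-1,II-2]: 18 consistent

II-1 ∈ {Ff HH WW, Ff HH Ww, Ff Hh WW, Ff Hh Ww, Ff hh WW, Ff hh Ww}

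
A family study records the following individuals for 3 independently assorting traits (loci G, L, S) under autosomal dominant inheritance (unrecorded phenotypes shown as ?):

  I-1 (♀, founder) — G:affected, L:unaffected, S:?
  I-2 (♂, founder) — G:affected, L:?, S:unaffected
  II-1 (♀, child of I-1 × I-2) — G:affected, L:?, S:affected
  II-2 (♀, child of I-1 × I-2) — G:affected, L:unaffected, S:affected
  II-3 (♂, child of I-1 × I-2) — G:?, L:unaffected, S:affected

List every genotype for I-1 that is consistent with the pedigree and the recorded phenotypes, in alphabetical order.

G/I-1 aff ·: Gg|GG
G/I-2 aff ·: Gg|GG
G/II-1 aff I-1×I-2: Gg|GG
G/II-2 aff I-1×I-2: Gg|GG
G/II-3 ? I-1×I-2: gg|Gg|GG
⇒ G over [I-1,I-2,II-1,II-2,II-3]: 29 consistent
L/I-1 un ·: ll
L/I-2 ? ·: ll|Ll
L/II-1 ? I-1×I-2: ll|Ll
L/II-2 un I-1×I-2: ll
L/II-3 un I-1×I-2: ll
⇒ L over [I-1,I-2,II-1,II-2,II-3]: 3 consistent
S/I-1 ? ·: Ss|SS
S/I-2 un ·: ss
S/II-1 aff I-1×I-2: Ss
S/II-2 aff I-1×I-2: Ss
S/II-3 aff I-1×I-2: Ss
⇒ S over [I-1,I-2,II-1,II-2,II-3]: 2 consistent

I-1 ∈ {GG ll SS, GG ll Ss, Gg ll SS, Gg ll Ss}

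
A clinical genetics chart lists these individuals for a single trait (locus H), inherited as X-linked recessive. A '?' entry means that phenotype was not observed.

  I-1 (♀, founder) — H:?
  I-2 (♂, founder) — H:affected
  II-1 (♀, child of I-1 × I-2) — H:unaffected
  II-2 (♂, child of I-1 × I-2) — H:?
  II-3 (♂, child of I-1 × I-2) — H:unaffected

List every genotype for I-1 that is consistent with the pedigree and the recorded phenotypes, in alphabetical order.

H/I-1 ? ·: X^HX^H|X^HX^h
H/I-2 aff ·: X^hY
H/II-1 un I-1×I-2: X^HX^h
H/II-2 ? I-1×I-2: X^HY|X^hY
H/II-3 un I-1×I-2: X^HY
⇒ H over [I-1,I-2,II-1,II-2,II-3]: 3 consistent

I-1 ∈ {X^HX^H, X^HX^h}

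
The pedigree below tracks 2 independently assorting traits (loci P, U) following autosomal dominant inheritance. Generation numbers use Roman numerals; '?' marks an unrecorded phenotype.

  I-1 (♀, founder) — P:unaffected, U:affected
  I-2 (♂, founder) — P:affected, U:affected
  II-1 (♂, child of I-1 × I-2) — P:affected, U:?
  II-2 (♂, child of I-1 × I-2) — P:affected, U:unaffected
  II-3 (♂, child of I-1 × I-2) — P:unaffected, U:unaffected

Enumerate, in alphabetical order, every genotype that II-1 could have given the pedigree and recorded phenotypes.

P/I-1 un ·: pp
P/I-2 aff ·: Pp
P/II-1 aff I-1×I-2: Pp
P/II-2 aff I-1×I-2: Pp
P/II-3 un I-1×I-2: pp
⇒ P over [I-1,I-2,II-1,II-2,II-3]: 1 consistent
U/I-1 aff ·: Uu
U/I-2 aff ·: Uu
U/II-1 ? I-1×I-2: uu|Uu|UU
U/II-2 un I-1×I-2: uu
U/II-3 un I-1×I-2: uu
⇒ U over [I-1,I-2,II-1,II-2,II-3]: 3 consistent

II-1 ∈ {Pp UU, Pp Uu, Pp uu}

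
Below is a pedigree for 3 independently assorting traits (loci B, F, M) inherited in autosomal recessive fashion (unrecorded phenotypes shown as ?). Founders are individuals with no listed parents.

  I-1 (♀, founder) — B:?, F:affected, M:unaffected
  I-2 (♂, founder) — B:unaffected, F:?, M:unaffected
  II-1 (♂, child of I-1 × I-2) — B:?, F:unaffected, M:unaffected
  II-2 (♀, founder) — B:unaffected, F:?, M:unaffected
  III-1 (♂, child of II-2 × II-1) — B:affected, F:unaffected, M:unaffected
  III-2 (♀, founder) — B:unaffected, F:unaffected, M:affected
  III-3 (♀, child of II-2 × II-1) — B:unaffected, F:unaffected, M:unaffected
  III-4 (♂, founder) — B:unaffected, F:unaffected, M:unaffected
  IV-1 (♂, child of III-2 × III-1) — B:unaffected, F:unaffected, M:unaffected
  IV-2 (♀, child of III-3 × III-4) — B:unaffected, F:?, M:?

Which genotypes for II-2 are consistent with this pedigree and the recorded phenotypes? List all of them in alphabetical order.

II-2 ∈ {Bb FF MM, Bb FF Mm, Bb Ff MM, Bb Ff Mm, Bb ff MM, Bb ff Mm}

B/I-1 ? ·: BB|Bb|bb
B/I-2 un ·: BB|Bb
B/II-1 ? I-1×I-2: Bb|bb
B/II-2 un ·: Bb
B/III-1 aff II-2×II-1: bb
B/III-2 un ·: BB|Bb
B/III-3 un II-2×II-1: BB|Bb
B/III-4 un ·: BB|Bb
B/IV-1 un III-2×III-1: Bb
B/IV-2 un III-3×III-4: BB|Bb
⇒ B over [I-1,I-2,II-1,II-2,III-1,III-2,III-3,III-4,IV-1,IV-2]: 86 consistent
F/I-1 aff ·: ff
F/I-2 ? ·: FF|Ff
F/II-1 un I-1×I-2: Ff
F/II-2 ? ·: FF|Ff|ff
F/III-1 un II-2×II-1: FF|Ff
F/III-2 un ·: FF|Ff
F/III-3 un II-2×II-1: FF|Ff
F/III-4 un ·: FF|Ff
F/IV-1 un III-2×III-1: FF|Ff
F/IV-2 ? III-3×III-4: FF|Ff|ff
⇒ F over [I-1,I-2,II-1,II-2,III-1,III-2,III-3,III-4,IV-1,IV-2]: 264 consistent
M/I-1 un ·: MM|Mm
M/I-2 un ·: MM|Mm
M/II-1 un I-1×I-2: MM|Mm
M/II-2 un ·: MM|Mm
M/III-1 un II-2×II-1: MM|Mm
M/III-2 aff ·: mm
M/III-3 un II-2×II-1: MM|Mm
M/III-4 un ·: MM|Mm
M/IV-1 un III-2×III-1: Mm
M/IV-2 ? III-3×III-4: MM|Mm|mm
⇒ M over [I-1,I-2,II-1,II-2,III-1,III-2,III-3,III-4,IV-1,IV-2]: 172 consistent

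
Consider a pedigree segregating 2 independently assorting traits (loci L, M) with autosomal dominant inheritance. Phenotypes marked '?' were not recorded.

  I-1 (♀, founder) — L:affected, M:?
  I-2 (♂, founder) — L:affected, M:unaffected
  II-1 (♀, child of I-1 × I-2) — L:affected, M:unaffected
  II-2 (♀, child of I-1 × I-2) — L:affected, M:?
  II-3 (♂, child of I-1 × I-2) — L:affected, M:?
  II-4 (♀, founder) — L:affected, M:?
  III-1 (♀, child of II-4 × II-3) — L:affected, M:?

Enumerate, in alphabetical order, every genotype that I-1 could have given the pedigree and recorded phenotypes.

L/I-1 aff ·: Ll|LL
L/I-2 aff ·: Ll|LL
L/II-1 aff I-1×I-2: Ll|LL
L/II-2 aff I-1×I-2: Ll|LL
L/II-3 aff I-1×I-2: Ll|LL
L/II-4 aff ·: Ll|LL
L/III-1 aff II-4×II-3: Ll|LL
⇒ L over [I-1,I-2,II-1,II-2,II-3,II-4,III-1]: 87 consistent
M/I-1 ? ·: mm|Mm
M/I-2 un ·: mm
M/II-1 un I-1×I-2: mm
M/II-2 ? I-1×I-2: mm|Mm
M/II-3 ? I-1×I-2: mm|Mm
M/II-4 ? ·: mm|Mm|MM
M/III-1 ? II-4×II-3: mm|Mm|MM
⇒ M over [I-1,I-2,II-1,II-2,II-3,II-4,III-1]: 26 consistent

I-1 ∈ {LL Mm, LL mm, Ll Mm, Ll mm}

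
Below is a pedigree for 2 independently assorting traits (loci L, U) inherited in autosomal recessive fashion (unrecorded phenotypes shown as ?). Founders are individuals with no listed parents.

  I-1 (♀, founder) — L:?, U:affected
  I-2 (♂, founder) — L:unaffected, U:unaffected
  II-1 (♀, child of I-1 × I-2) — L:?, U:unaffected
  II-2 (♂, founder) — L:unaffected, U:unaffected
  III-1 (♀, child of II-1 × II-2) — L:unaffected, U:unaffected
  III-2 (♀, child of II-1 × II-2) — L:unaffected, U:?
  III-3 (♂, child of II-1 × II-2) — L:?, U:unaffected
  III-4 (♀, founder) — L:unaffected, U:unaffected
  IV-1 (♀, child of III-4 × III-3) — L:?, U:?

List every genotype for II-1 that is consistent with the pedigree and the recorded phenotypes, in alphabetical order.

L/I-1 ? ·: LL|Ll|ll
L/I-2 un ·: LL|Ll
L/II-1 ? I-1×I-2: LL|Ll|ll
L/II-2 un ·: LL|Ll
L/III-1 un II-1×II-2: LL|Ll
L/III-2 un II-1×II-2: LL|Ll
L/III-3 ? II-1×II-2: LL|Ll|ll
L/III-4 un ·: LL|Ll
L/IV-1 ? III-4×III-3: LL|Ll|ll
⇒ L over [I-1,I-2,II-1,II-2,III-1,III-2,III-3,III-4,IV-1]: 546 consistent
U/I-1 aff ·: uu
U/I-2 un ·: UU|Uu
U/II-1 un I-1×I-2: Uu
U/II-2 un ·: UU|Uu
U/III-1 un II-1×II-2: UU|Uu
U/III-2 ? II-1×II-2: UU|Uu|uu
U/III-3 un II-1×II-2: UU|Uu
U/III-4 un ·: UU|Uu
U/IV-1 ? III-4×III-3: UU|Uu|uu
⇒ U over [I-1,I-2,II-1,II-2,III-1,III-2,III-3,III-4,IV-1]: 160 consistent

II-1 ∈ {LL Uu, Ll Uu, ll Uu}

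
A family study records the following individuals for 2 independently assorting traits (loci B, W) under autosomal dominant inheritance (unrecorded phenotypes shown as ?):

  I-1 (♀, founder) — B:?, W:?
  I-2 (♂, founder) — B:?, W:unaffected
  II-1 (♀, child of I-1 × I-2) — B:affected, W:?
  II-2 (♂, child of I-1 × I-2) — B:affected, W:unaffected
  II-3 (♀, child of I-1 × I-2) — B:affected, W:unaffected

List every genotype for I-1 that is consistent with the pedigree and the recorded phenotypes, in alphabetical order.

I-1 ∈ {BB Ww, BB ww, Bb Ww, Bb ww, bb Ww, bb ww}

B/I-1 ? ·: bb|Bb|BB
B/I-2 ? ·: bb|Bb|BB
B/II-1 aff I-1×I-2: Bb|BB
B/II-2 aff I-1×I-2: Bb|BB
B/II-3 aff I-1×I-2: Bb|BB
⇒ B over [I-1,I-2,II-1,II-2,II-3]: 29 consistent
W/I-1 ? ·: ww|Ww
W/I-2 un ·: ww
W/II-1 ? I-1×I-2: ww|Ww
W/II-2 un I-1×I-2: ww
W/II-3 un I-1×I-2: ww
⇒ W over [I-1,I-2,II-1,II-2,II-3]: 3 consistent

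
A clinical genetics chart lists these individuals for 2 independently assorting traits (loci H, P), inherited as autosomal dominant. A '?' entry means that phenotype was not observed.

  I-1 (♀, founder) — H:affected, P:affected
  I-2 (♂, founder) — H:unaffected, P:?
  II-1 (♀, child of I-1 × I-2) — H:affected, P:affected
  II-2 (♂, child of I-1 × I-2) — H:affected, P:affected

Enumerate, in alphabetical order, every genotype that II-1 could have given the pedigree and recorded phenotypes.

II-1 ∈ {Hh PP, Hh Pp}

H/I-1 aff ·: Hh|HH
H/I-2 un ·: hh
H/II-1 aff I-1×I-2: Hh
H/II-2 aff I-1×I-2: Hh
⇒ H over [I-1,I-2,II-1,II-2]: 2 consistent
P/I-1 aff ·: Pp|PP
P/I-2 ? ·: pp|Pp|PP
P/II-1 aff I-1×I-2: Pp|PP
P/II-2 aff I-1×I-2: Pp|PP
⇒ P over [I-1,I-2,II-1,II-2]: 15 consistent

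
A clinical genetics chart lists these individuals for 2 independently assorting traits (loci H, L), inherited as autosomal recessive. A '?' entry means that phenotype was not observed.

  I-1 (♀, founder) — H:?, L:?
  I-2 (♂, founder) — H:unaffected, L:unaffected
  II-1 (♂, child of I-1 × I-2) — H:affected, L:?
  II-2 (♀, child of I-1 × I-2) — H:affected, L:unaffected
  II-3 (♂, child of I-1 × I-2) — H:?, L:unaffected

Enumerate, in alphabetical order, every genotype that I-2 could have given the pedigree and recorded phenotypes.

I-2 ∈ {Hh LL, Hh Ll}

H/I-1 ? ·: Hh|hh
H/I-2 un ·: Hh
H/II-1 aff I-1×I-2: hh
H/II-2 aff I-1×I-2: hh
H/II-3 ? I-1×I-2: HH|Hh|hh
⇒ H over [I-1,I-2,II-1,II-2,II-3]: 5 consistent
L/I-1 ? ·: LL|Ll|ll
L/I-2 un ·: LL|Ll
L/II-1 ? I-1×I-2: LL|Ll|ll
L/II-2 un I-1×I-2: LL|Ll
L/II-3 un I-1×I-2: LL|Ll
⇒ L over [I-1,I-2,II-1,II-2,II-3]: 32 consistent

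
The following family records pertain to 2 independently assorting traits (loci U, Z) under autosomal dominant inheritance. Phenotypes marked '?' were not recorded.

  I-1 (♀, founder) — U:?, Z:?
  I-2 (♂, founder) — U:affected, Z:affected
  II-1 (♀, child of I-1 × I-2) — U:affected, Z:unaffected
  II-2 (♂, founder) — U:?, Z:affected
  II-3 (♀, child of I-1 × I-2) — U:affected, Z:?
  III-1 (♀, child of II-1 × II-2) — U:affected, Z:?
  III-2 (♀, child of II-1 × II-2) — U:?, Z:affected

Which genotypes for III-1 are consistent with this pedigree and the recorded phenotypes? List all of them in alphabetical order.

III-1 ∈ {UU Zz, UU zz, Uu Zz, Uu zz}

U/I-1 ? ·: uu|Uu|UU
U/I-2 aff ·: Uu|UU
U/II-1 aff I-1×I-2: Uu|UU
U/II-2 ? ·: uu|Uu|UU
U/II-3 aff I-1×I-2: Uu|UU
U/III-1 aff II-1×II-2: Uu|UU
U/III-2 ? II-1×II-2: uu|Uu|UU
⇒ U over [I-1,I-2,II-1,II-2,II-3,III-1,III-2]: 138 consistent
Z/I-1 ? ·: zz|Zz
Z/I-2 aff ·: Zz
Z/II-1 un I-1×I-2: zz
Z/II-2 aff ·: Zz|ZZ
Z/II-3 ? I-1×I-2: zz|Zz|ZZ
Z/III-1 ? II-1×II-2: zz|Zz
Z/III-2 aff II-1×II-2: Zz
⇒ Z over [I-1,I-2,II-1,II-2,II-3,III-1,III-2]: 15 consistent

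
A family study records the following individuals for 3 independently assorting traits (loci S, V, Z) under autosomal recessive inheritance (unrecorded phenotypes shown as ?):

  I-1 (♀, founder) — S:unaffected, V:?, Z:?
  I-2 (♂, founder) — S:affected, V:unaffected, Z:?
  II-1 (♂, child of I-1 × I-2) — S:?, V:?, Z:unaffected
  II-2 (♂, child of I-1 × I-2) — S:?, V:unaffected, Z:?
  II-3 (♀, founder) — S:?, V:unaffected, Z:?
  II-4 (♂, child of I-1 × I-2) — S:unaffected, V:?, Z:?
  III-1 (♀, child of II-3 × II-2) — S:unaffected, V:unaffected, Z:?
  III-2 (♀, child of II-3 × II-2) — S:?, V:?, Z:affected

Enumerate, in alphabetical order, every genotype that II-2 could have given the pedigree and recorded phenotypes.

II-2 ∈ {Ss VV Zz, Ss VV zz, Ss Vv Zz, Ss Vv zz, ss VV Zz, ss VV zz, ss Vv Zz, ss Vv zz}

S/I-1 un ·: SS|Ss
S/I-2 aff ·: ss
S/II-1 ? I-1×I-2: Ss|ss
S/II-2 ? I-1×I-2: Ss|ss
S/II-3 ? ·: SS|Ss|ss
S/II-4 un I-1×I-2: Ss
S/III-1 un II-3×II-2: SS|Ss
S/III-2 ? II-3×II-2: SS|Ss|ss
⇒ S over [I-1,I-2,II-1,II-2,II-3,II-4,III-1,III-2]: 42 consistent
V/I-1 ? ·: VV|Vv|vv
V/I-2 un ·: VV|Vv
V/II-1 ? I-1×I-2: VV|Vv|vv
V/II-2 un I-1×I-2: VV|Vv
V/II-3 un ·: VV|Vv
V/II-4 ? I-1×I-2: VV|Vv|vv
V/III-1 un II-3×II-2: VV|Vv
V/III-2 ? II-3×II-2: VV|Vv|vv
⇒ V over [I-1,I-2,II-1,II-2,II-3,II-4,III-1,III-2]: 310 consistent
Z/I-1 ? ·: ZZ|Zz|zz
Z/I-2 ? ·: ZZ|Zz|zz
Z/II-1 un I-1×I-2: ZZ|Zz
Z/II-2 ? I-1×I-2: Zz|zz
Z/II-3 ? ·: Zz|zz
Z/II-4 ? I-1×I-2: ZZ|Zz|zz
Z/III-1 ? II-3×II-2: ZZ|Zz|zz
Z/III-2 aff II-3×II-2: zz
⇒ Z over [I-1,I-2,II-1,II-2,II-3,II-4,III-1,III-2]: 130 consistent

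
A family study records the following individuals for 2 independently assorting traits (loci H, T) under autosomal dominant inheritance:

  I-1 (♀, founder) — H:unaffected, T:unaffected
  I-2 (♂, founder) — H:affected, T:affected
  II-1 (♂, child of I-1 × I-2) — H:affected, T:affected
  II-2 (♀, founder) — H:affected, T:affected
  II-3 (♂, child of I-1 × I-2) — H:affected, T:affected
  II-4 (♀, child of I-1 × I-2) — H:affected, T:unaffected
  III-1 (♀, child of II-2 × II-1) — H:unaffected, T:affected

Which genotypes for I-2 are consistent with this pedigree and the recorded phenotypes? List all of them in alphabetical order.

I-2 ∈ {HH Tt, Hh Tt}

H/I-1 un ·: hh
H/I-2 aff ·: Hh|HH
H/II-1 aff I-1×I-2: Hh
H/II-2 aff ·: Hh
H/II-3 aff I-1×I-2: Hh
H/II-4 aff I-1×I-2: Hh
H/III-1 un II-2×II-1: hh
⇒ H over [I-1,I-2,II-1,II-2,II-3,II-4,III-1]: 2 consistent
T/I-1 un ·: tt
T/I-2 aff ·: Tt
T/II-1 aff I-1×I-2: Tt
T/II-2 aff ·: Tt|TT
T/II-3 aff I-1×I-2: Tt
T/II-4 un I-1×I-2: tt
T/III-1 aff II-2×II-1: Tt|TT
⇒ T over [I-1,I-2,II-1,II-2,II-3,II-4,III-1]: 4 consistent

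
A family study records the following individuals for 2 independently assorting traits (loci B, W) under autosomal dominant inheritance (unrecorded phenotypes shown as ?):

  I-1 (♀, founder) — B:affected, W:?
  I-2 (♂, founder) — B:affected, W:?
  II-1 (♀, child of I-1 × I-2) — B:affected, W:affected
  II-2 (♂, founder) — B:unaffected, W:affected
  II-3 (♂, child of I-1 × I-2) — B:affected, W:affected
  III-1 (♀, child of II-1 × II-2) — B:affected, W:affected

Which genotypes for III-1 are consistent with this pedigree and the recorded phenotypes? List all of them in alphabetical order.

III-1 ∈ {Bb WW, Bb Ww}

B/I-1 aff ·: Bb|BB
B/I-2 aff ·: Bb|BB
B/II-1 aff I-1×I-2: Bb|BB
B/II-2 un ·: bb
B/II-3 aff I-1×I-2: Bb|BB
B/III-1 aff II-1×II-2: Bb
⇒ B over [I-1,I-2,II-1,II-2,II-3,III-1]: 13 consistent
W/I-1 ? ·: ww|Ww|WW
W/I-2 ? ·: ww|Ww|WW
W/II-1 aff I-1×I-2: Ww|WW
W/II-2 aff ·: Ww|WW
W/II-3 aff I-1×I-2: Ww|WW
W/III-1 aff II-1×II-2: Ww|WW
⇒ W over [I-1,I-2,II-1,II-2,II-3,III-1]: 61 consistent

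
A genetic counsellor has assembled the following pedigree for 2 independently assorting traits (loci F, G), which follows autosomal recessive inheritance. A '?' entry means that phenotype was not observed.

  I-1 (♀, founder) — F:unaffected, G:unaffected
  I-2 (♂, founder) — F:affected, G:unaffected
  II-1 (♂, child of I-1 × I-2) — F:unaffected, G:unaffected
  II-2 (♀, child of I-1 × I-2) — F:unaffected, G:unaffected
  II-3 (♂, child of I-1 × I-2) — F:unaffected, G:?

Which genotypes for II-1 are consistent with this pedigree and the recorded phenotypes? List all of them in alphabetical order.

II-1 ∈ {Ff GG, Ff Gg}

F/I-1 un ·: FF|Ff
F/I-2 aff ·: ff
F/II-1 un I-1×I-2: Ff
F/II-2 un I-1×I-2: Ff
F/II-3 un I-1×I-2: Ff
⇒ F over [I-1,I-2,II-1,II-2,II-3]: 2 consistent
G/I-1 un ·: GG|Gg
G/I-2 un ·: GG|Gg
G/II-1 un I-1×I-2: GG|Gg
G/II-2 un I-1×I-2: GG|Gg
G/II-3 ? I-1×I-2: GG|Gg|gg
⇒ G over [I-1,I-2,II-1,II-2,II-3]: 29 consistent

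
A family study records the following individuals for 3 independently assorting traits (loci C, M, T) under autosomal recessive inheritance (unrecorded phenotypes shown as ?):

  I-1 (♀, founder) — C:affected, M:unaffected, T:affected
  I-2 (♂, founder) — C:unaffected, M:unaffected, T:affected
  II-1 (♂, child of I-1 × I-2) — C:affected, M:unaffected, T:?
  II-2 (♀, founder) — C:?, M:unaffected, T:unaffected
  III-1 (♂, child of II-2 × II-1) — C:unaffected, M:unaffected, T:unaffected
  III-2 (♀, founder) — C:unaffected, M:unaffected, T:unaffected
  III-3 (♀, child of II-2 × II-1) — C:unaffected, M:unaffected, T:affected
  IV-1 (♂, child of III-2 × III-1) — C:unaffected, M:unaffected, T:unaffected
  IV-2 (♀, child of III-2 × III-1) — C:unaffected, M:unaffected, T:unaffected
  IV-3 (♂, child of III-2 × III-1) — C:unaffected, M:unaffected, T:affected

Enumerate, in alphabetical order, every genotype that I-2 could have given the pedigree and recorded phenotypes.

C/I-1 aff ·: cc
C/I-2 un ·: Cc
C/II-1 aff I-1×I-2: cc
C/II-2 ? ·: CC|Cc
C/III-1 un II-2×II-1: Cc
C/III-2 un ·: CC|Cc
C/III-3 un II-2×II-1: Cc
C/IV-1 un III-2×III-1: CC|Cc
C/IV-2 un III-2×III-1: CC|Cc
C/IV-3 un III-2×III-1: CC|Cc
⇒ C over [I-1,I-2,II-1,II-2,III-1,III-2,III-3,IV-1,IV-2,IV-3]: 32 consistent
M/I-1 un ·: MM|Mm
M/I-2 un ·: MM|Mm
M/II-1 un I-1×I-2: MM|Mm
M/II-2 un ·: MM|Mm
M/III-1 un II-2×II-1: MM|Mm
M/III-2 un ·: MM|Mm
M/III-3 un II-2×II-1: MM|Mm
M/IV-1 un III-2×III-1: MM|Mm
M/IV-2 un III-2×III-1: MM|Mm
M/IV-3 un III-2×III-1: MM|Mm
⇒ M over [I-1,I-2,II-1,II-2,III-1,III-2,III-3,IV-1,IV-2,IV-3]: 536 consistent
T/I-1 aff ·: tt
T/I-2 aff ·: tt
T/II-1 ? I-1×I-2: tt
T/II-2 un ·: Tt
T/III-1 un II-2×II-1: Tt
T/III-2 un ·: Tt
T/III-3 aff II-2×II-1: tt
T/IV-1 un III-2×III-1: TT|Tt
T/IV-2 un III-2×III-1: TT|Tt
T/IV-3 aff III-2×III-1: tt
⇒ T over [I-1,I-2,II-1,II-2,III-1,III-2,III-3,IV-1,IV-2,IV-3]: 4 consistent

I-2 ∈ {Cc MM tt, Cc Mm tt}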